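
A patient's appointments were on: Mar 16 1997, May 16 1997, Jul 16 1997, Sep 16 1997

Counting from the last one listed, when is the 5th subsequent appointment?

The day-of-month is always 16 (61, 61, 62 days between events).
So this recurs on the 16th of every 2 months.
November 1997: Nov 16 1997.
Next: January 1998 → Jan 16 1998.
March 1998: Mar 16 1998.
May 1998: May 16 1998.
Next: July 1998 → Jul 16 1998.

Jul 16 1998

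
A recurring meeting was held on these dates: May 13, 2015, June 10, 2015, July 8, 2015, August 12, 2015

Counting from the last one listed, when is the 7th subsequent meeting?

These are Wednesdays at 28- or 35-day spacing (28, 28, 35).
The pattern: 2nd Wednesday of the month.
2nd Wednesday of September 2015: September 9, 2015.
October 2015 — 2nd Wednesday is October 14, 2015.
November 2015 — 2nd Wednesday is November 11, 2015.
December 2015 — 2nd Wednesday is December 9, 2015.
January 2016 — 2nd Wednesday is January 13, 2016.
February 2016 — 2nd Wednesday is February 10, 2016.
March 2016 — 2nd Wednesday is March 9, 2016.

March 9, 2016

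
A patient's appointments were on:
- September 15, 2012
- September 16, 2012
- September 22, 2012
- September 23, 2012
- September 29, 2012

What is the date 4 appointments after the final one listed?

October 13, 2012

Every event lands on a Saturday or Sunday (gaps cycle 1, 6, 1, 6).
So the schedule is: every Saturday and Sunday.
Next Sunday: September 30, 2012.
Next Saturday: October 6, 2012.
Next Sunday: October 7, 2012.
The following Saturday is October 13, 2012.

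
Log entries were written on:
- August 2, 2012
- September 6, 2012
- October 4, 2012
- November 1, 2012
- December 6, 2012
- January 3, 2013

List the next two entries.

February 7, 2013; March 7, 2013

All dates are Thursdays, 35, 28, 28, 35, 28 days apart.
Specifically, the 1st Thursday of each month.
1st Thursday of February 2013: February 7, 2013.
1st Thursday of March 2013: March 7, 2013.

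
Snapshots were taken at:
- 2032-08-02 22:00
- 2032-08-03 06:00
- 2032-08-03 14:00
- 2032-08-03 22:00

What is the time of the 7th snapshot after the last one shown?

2032-08-06 06:00

Spacing: 8, 8, 8 h — constant 8 h.
2032-08-03 22:00 + 8 h = 2032-08-04 06:00.
2032-08-04 06:00 + 8 h = 2032-08-04 14:00.
2032-08-04 14:00 + 8 h = 2032-08-04 22:00.
2032-08-04 22:00 + 8 h = 2032-08-05 06:00.
2032-08-05 06:00 + 8 h = 2032-08-05 14:00.
2032-08-05 14:00 + 8 h = 2032-08-05 22:00.
2032-08-05 22:00 + 8 h = 2032-08-06 06:00.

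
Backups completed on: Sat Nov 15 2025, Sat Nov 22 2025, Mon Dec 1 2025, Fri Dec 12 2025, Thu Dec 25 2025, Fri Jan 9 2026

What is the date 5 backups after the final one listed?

Gaps: 7, 9, 11, 13, 15 days — each gap is 2 larger than the previous one.
Next gap: 17 days. Fri Jan 9 2026 + 17 days = Mon Jan 26 2026.
Next gap: 19 days. Mon Jan 26 2026 + 19 days = Sat Feb 14 2026.
Next gap: 21 days. Sat Feb 14 2026 + 21 days = Sat Mar 7 2026.
Next gap: 23 days. Sat Mar 7 2026 + 23 days = Mon Mar 30 2026.
Next gap: 25 days. Mon Mar 30 2026 + 25 days = Fri Apr 24 2026.

Fri Apr 24 2026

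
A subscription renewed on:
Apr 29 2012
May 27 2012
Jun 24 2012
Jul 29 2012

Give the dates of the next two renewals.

Aug 26 2012, Sep 30 2012

All Sundays; the gaps (28, 28, 35) vary with month length.
This is the last Sunday of each month.
Last Sunday of August 2012: Aug 26 2012.
September 2012 ends with Sunday Sep 30 2012.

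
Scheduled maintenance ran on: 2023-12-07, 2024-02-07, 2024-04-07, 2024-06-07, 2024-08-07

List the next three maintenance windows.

Each date is the 7th; the gaps (62, 60, 61, 61) track the month lengths.
The rule is the 7th of every 2 months.
Next: October 2024 → 2024-10-07.
December 2024: 2024-12-07.
February 2025: 2025-02-07.

2024-10-07, 2024-12-07, 2025-02-07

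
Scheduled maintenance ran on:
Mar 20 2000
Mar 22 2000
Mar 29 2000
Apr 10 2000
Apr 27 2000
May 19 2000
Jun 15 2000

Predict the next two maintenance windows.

Jul 17 2000, Aug 23 2000

The spacing grows by 5 each time: 2, 7, 12, 17, 22, 27 days.
Next gap: 32 days. Jun 15 2000 + 32 days = Jul 17 2000.
Next gap: 37 days. Jul 17 2000 + 37 days = Aug 23 2000.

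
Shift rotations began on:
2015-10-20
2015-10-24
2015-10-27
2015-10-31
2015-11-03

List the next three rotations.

2015-11-07, 2015-11-10, 2015-11-14

Every event lands on a Tuesday or Saturday (gaps cycle 4, 3, 4, 3).
So the schedule is: every Tuesday and Saturday.
Next Saturday: 2015-11-07.
Next Tuesday: 2015-11-10.
Next Saturday: 2015-11-14.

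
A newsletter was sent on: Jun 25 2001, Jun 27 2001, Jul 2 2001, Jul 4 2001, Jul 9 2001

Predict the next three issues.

Gaps: 2, 5, 2, 5 days — not constant, but cyclic with period 2.
The events fall on every Monday and Wednesday.
Next Wednesday: Jul 11 2001.
The following Monday is Jul 16 2001.
The following Wednesday is Jul 18 2001.

Jul 11 2001, Jul 16 2001, Jul 18 2001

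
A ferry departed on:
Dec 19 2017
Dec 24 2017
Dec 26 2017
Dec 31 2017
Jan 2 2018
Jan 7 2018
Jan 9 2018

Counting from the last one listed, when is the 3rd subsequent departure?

Every event lands on a Tuesday or Sunday (gaps cycle 5, 2, 5, 2, 5, 2).
So the schedule is: every Tuesday and Sunday.
The following Sunday is Jan 14 2018.
Next Tuesday: Jan 16 2018.
Next Sunday: Jan 21 2018.

Jan 21 2018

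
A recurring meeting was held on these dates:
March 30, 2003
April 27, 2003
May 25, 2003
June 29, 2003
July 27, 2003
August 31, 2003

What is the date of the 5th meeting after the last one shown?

These are Sundays with 28, 28, 35, 28, 35-day gaps.
Each is the final Sunday of its month — March 30, 2003 is past the 28th, so '4th Sunday' doesn't fit.
Last Sunday of September 2003: September 28, 2003.
October 2003 ends with Sunday October 26, 2003.
Last Sunday of November 2003: November 30, 2003.
Last Sunday of December 2003: December 28, 2003.
January 2004 ends with Sunday January 25, 2004.

January 25, 2004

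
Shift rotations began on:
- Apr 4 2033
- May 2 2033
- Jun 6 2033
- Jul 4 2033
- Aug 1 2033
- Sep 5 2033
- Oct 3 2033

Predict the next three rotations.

Nov 7 2033, Dec 5 2033, Jan 2 2034

These are Mondays at 28- or 35-day spacing (28, 35, 28, 28, 35, 28).
The pattern: 1st Monday of the month.
1st Monday of November 2033: Nov 7 2033.
December 2033 — 1st Monday is Dec 5 2033.
1st Monday of January 2034: Jan 2 2034.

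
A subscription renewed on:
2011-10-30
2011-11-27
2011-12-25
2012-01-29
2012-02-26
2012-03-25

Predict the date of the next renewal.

These are Sundays with 28, 28, 35, 28, 28-day gaps.
Each is the final Sunday of its month — 2011-10-30 is past the 28th, so '4th Sunday' doesn't fit.
Last Sunday of April 2012: 2012-04-29.

2012-04-29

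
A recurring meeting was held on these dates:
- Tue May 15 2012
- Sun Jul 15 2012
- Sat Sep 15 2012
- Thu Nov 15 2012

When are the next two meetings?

Gaps: 61, 62, 61 days — not constant. Every event is on the 15th of the month.
Pattern: the 15th of every 2 months.
Next: January 2013 → Tue Jan 15 2013.
Next: March 2013 → Fri Mar 15 2013.

Tue Jan 15 2013, Fri Mar 15 2013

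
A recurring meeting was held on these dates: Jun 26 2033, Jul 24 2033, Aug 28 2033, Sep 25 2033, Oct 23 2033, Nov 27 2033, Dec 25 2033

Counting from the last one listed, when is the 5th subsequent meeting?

These are Sundays at 28- or 35-day spacing (28, 35, 28, 28, 35, 28).
The pattern: 4th Sunday of the month.
4th Sunday of January 2034: Jan 22 2034.
February 2034 — 4th Sunday is Feb 26 2034.
March 2034 — 4th Sunday is Mar 26 2034.
April 2034 — 4th Sunday is Apr 23 2034.
4th Sunday of May 2034: May 28 2034.

May 28 2034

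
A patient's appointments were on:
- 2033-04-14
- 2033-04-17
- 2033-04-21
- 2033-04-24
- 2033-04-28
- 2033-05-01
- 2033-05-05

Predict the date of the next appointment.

The gap pattern 3, 4, 3, 4, 3, 4 repeats every 2 events.
These are the Thursdays and Sundays of each week.
The following Sunday is 2033-05-08.

2033-05-08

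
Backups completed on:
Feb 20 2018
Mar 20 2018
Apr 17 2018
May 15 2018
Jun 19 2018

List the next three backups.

Jul 17 2018, Aug 21 2018, Sep 18 2018

These are Tuesdays at 28- or 35-day spacing (28, 28, 28, 35).
The pattern: 3rd Tuesday of the month.
3rd Tuesday of July 2018: Jul 17 2018.
August 2018 — 3rd Tuesday is Aug 21 2018.
3rd Tuesday of September 2018: Sep 18 2018.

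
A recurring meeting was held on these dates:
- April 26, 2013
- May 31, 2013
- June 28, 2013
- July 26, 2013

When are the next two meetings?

These are Fridays with 35, 28, 28-day gaps.
Each is the final Friday of its month — May 31, 2013 is past the 28th, so '4th Friday' doesn't fit.
Last Friday of August 2013: August 30, 2013.
September 2013 ends with Friday September 27, 2013.

August 30, 2013; September 27, 2013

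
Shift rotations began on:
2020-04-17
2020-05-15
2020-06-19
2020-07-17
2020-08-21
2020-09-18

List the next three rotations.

2020-10-16, 2020-11-20, 2020-12-18

These are Fridays at 28- or 35-day spacing (28, 35, 28, 35, 28).
The pattern: 3rd Friday of the month.
October 2020 — 3rd Friday is 2020-10-16.
3rd Friday of November 2020: 2020-11-20.
3rd Friday of December 2020: 2020-12-18.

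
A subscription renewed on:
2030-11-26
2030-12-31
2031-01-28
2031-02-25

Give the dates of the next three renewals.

These are Tuesdays with 35, 28, 28-day gaps.
Each is the final Tuesday of its month — 2030-12-31 is past the 28th, so '4th Tuesday' doesn't fit.
March 2031 ends with Tuesday 2031-03-25.
April 2031 ends with Tuesday 2031-04-29.
May 2031 ends with Tuesday 2031-05-27.

2031-03-25, 2031-04-29, 2031-05-27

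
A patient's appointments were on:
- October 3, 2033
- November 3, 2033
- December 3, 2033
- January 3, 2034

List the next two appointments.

February 3, 2034; March 3, 2034

Each date is the 3rd; the gaps (31, 30, 31) track the month lengths.
The rule is the 3rd of each month.
Next: February 2034 → February 3, 2034.
March 2034: March 3, 2034.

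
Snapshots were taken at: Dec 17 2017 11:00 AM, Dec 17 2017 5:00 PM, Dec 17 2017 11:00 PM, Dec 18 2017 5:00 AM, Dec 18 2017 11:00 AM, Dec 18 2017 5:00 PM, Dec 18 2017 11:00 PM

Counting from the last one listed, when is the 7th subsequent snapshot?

Dec 20 2017 5:00 PM

Spacing: 6, 6, 6, 6, 6, 6 h — constant 6 h.
Dec 18 2017 11:00 PM + 6 h = Dec 19 2017 5:00 AM.
Dec 19 2017 5:00 AM + 6 h = Dec 19 2017 11:00 AM.
Dec 19 2017 11:00 AM + 6 h = Dec 19 2017 5:00 PM.
Dec 19 2017 5:00 PM + 6 h = Dec 19 2017 11:00 PM.
Dec 19 2017 11:00 PM + 6 h = Dec 20 2017 5:00 AM.
Dec 20 2017 5:00 AM + 6 h = Dec 20 2017 11:00 AM.
Dec 20 2017 11:00 AM + 6 h = Dec 20 2017 5:00 PM.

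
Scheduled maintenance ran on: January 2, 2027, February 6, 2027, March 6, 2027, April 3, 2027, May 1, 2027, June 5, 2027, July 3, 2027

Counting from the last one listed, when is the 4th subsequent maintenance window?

November 6, 2027

These are Saturdays at 28- or 35-day spacing (35, 28, 28, 28, 35, 28).
The pattern: 1st Saturday of the month.
1st Saturday of August 2027: August 7, 2027.
1st Saturday of September 2027: September 4, 2027.
October 2027 — 1st Saturday is October 2, 2027.
November 2027 — 1st Saturday is November 6, 2027.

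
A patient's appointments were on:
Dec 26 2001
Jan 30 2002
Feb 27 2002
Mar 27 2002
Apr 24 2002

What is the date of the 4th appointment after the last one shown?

These are Wednesdays with 35, 28, 28, 28-day gaps.
Each is the final Wednesday of its month — Jan 30 2002 is past the 28th, so '4th Wednesday' doesn't fit.
May 2002 ends with Wednesday May 29 2002.
June 2002 ends with Wednesday Jun 26 2002.
July 2002 ends with Wednesday Jul 31 2002.
August 2002 ends with Wednesday Aug 28 2002.

Aug 28 2002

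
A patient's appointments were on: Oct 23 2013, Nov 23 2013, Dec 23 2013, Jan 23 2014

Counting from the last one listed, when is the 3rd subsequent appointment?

Gaps: 31, 30, 31 days — not constant. Every event is on the 23rd of the month.
Pattern: the 23rd of each month.
February 2014: Feb 23 2014.
March 2014: Mar 23 2014.
April 2014: Apr 23 2014.

Apr 23 2014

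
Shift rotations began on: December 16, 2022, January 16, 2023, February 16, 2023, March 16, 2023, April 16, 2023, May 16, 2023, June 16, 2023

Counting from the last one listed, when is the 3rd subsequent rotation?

Each date is the 16th; the gaps (31, 31, 28, 31, 30, 31) track the month lengths.
The rule is the 16th of each month.
July 2023: July 16, 2023.
August 2023: August 16, 2023.
Next: September 2023 → September 16, 2023.

September 16, 2023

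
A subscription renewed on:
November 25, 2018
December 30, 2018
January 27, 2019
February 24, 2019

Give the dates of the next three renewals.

March 31, 2019; April 28, 2019; May 26, 2019

All Sundays; the gaps (35, 28, 28) vary with month length.
This is the last Sunday of each month.
March 2019 ends with Sunday March 31, 2019.
April 2019 ends with Sunday April 28, 2019.
May 2019 ends with Sunday May 26, 2019.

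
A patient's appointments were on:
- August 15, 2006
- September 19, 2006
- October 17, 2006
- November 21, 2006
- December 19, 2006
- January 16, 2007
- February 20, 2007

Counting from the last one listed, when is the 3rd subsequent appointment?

May 15, 2007

These are Tuesdays at 28- or 35-day spacing (35, 28, 35, 28, 28, 35).
The pattern: 3rd Tuesday of the month.
March 2007 — 3rd Tuesday is March 20, 2007.
3rd Tuesday of April 2007: April 17, 2007.
May 2007 — 3rd Tuesday is May 15, 2007.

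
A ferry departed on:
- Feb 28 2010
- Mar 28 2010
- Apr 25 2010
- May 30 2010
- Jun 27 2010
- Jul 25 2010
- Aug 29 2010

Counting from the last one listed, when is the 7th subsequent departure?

These are Sundays with 28, 28, 35, 28, 28, 35-day gaps.
Each is the final Sunday of its month — May 30 2010 is past the 28th, so '4th Sunday' doesn't fit.
September 2010 ends with Sunday Sep 26 2010.
Last Sunday of October 2010: Oct 31 2010.
November 2010 ends with Sunday Nov 28 2010.
Last Sunday of December 2010: Dec 26 2010.
Last Sunday of January 2011: Jan 30 2011.
February 2011 ends with Sunday Feb 27 2011.
Last Sunday of March 2011: Mar 27 2011.

Mar 27 2011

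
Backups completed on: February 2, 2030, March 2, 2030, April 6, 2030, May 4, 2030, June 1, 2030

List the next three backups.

All dates are Saturdays, 28, 35, 28, 28 days apart.
Specifically, the 1st Saturday of each month.
1st Saturday of July 2030: July 6, 2030.
August 2030 — 1st Saturday is August 3, 2030.
1st Saturday of September 2030: September 7, 2030.

July 6, 2030; August 3, 2030; September 7, 2030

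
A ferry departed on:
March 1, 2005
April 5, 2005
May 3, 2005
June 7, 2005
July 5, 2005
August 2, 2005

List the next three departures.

These are Tuesdays at 28- or 35-day spacing (35, 28, 35, 28, 28).
The pattern: 1st Tuesday of the month.
1st Tuesday of September 2005: September 6, 2005.
1st Tuesday of October 2005: October 4, 2005.
1st Tuesday of November 2005: November 1, 2005.

September 6, 2005; October 4, 2005; November 1, 2005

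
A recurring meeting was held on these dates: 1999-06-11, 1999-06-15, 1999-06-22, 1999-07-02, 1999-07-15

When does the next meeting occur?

The spacing grows by 3 each time: 4, 7, 10, 13 days.
Next gap: 16 days. 1999-07-15 + 16 days = 1999-07-31.

1999-07-31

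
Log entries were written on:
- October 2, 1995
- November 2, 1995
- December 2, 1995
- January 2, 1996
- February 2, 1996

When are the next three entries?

March 2, 1996; April 2, 1996; May 2, 1996

Each date is the 2nd; the gaps (31, 30, 31, 31) track the month lengths.
The rule is the 2nd of each month.
March 1996: March 2, 1996.
Next: April 1996 → April 2, 1996.
May 1996: May 2, 1996.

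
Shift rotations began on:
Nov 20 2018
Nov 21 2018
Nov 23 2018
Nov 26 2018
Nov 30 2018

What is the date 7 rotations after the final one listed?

Jan 25 2019

The spacing grows by 1 each time: 1, 2, 3, 4 days.
Next gap: 5 days. Nov 30 2018 + 5 days = Dec 5 2018.
Next gap: 6 days. Dec 5 2018 + 6 days = Dec 11 2018.
Next gap: 7 days. Dec 11 2018 + 7 days = Dec 18 2018.
Next gap: 8 days. Dec 18 2018 + 8 days = Dec 26 2018.
Next gap: 9 days. Dec 26 2018 + 9 days = Jan 4 2019.
Next gap: 10 days. Jan 4 2019 + 10 days = Jan 14 2019.
Next gap: 11 days. Jan 14 2019 + 11 days = Jan 25 2019.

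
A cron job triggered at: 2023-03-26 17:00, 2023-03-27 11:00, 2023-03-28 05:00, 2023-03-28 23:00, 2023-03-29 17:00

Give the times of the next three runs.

Spacing: 18, 18, 18, 18 h — constant 18 h.
2023-03-29 17:00 + 18 h = 2023-03-30 11:00.
2023-03-30 11:00 + 18 h = 2023-03-31 05:00.
2023-03-31 05:00 + 18 h = 2023-03-31 23:00.

2023-03-30 11:00, 2023-03-31 05:00, 2023-03-31 23:00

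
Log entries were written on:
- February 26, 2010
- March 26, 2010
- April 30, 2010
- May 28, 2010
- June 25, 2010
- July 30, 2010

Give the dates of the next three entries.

These are Fridays with 28, 35, 28, 28, 35-day gaps.
Each is the final Friday of its month — April 30, 2010 is past the 28th, so '4th Friday' doesn't fit.
Last Friday of August 2010: August 27, 2010.
September 2010 ends with Friday September 24, 2010.
October 2010 ends with Friday October 29, 2010.

August 27, 2010; September 24, 2010; October 29, 2010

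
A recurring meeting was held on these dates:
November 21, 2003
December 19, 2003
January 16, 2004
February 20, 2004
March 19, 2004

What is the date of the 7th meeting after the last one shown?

Gaps: 28, 28, 35, 28 days — a mix of 28 and 35. Every date is a Friday.
Each is the 3rd Friday of its month.
April 2004 — 3rd Friday is April 16, 2004.
May 2004 — 3rd Friday is May 21, 2004.
June 2004 — 3rd Friday is June 18, 2004.
July 2004 — 3rd Friday is July 16, 2004.
August 2004 — 3rd Friday is August 20, 2004.
3rd Friday of September 2004: September 17, 2004.
October 2004 — 3rd Friday is October 15, 2004.

October 15, 2004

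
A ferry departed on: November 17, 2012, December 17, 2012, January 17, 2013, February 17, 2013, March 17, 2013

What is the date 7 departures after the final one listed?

Each date is the 17th; the gaps (30, 31, 31, 28) track the month lengths.
The rule is the 17th of each month.
April 2013: April 17, 2013.
May 2013: May 17, 2013.
Next: June 2013 → June 17, 2013.
July 2013: July 17, 2013.
Next: August 2013 → August 17, 2013.
September 2013: September 17, 2013.
Next: October 2013 → October 17, 2013.

October 17, 2013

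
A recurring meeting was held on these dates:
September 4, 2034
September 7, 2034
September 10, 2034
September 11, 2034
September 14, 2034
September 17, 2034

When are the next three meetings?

September 18, 2034; September 21, 2034; September 24, 2034

The gap pattern 3, 3, 1, 3, 3 repeats every 3 events.
These are the Mondays, Thursdays and Sundays of each week.
The following Monday is September 18, 2034.
The following Thursday is September 21, 2034.
The following Sunday is September 24, 2034.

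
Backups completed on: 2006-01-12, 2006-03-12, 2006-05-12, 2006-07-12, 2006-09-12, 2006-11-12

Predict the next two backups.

2007-01-12, 2007-03-12

Each date is the 12th; the gaps (59, 61, 61, 62, 61) track the month lengths.
The rule is the 12th of every 2 months.
Next: January 2007 → 2007-01-12.
Next: March 2007 → 2007-03-12.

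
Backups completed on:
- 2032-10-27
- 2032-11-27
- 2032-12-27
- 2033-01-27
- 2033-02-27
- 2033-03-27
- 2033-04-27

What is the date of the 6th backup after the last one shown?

The day-of-month is always 27 (31, 30, 31, 31, 28, 31 days between events).
So this recurs on the 27th of each month.
Next: May 2033 → 2033-05-27.
Next: June 2033 → 2033-06-27.
Next: July 2033 → 2033-07-27.
Next: August 2033 → 2033-08-27.
Next: September 2033 → 2033-09-27.
Next: October 2033 → 2033-10-27.

2033-10-27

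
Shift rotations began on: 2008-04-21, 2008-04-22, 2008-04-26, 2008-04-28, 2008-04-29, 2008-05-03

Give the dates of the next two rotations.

Gaps: 1, 4, 2, 1, 4 days — not constant, but cyclic with period 3.
The events fall on every Monday, Tuesday and Saturday.
The following Monday is 2008-05-05.
Next Tuesday: 2008-05-06.

2008-05-05, 2008-05-06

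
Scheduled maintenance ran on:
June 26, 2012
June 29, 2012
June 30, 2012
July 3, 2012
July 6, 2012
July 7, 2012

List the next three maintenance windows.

July 10, 2012; July 13, 2012; July 14, 2012

Gaps: 3, 1, 3, 3, 1 days — not constant, but cyclic with period 3.
The events fall on every Tuesday, Friday and Saturday.
The following Tuesday is July 10, 2012.
The following Friday is July 13, 2012.
The following Saturday is July 14, 2012.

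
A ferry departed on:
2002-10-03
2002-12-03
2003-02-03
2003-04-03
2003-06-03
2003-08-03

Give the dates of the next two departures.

The day-of-month is always 3 (61, 62, 59, 61, 61 days between events).
So this recurs on the 3rd of every 2 months.
Next: October 2003 → 2003-10-03.
Next: December 2003 → 2003-12-03.

2003-10-03, 2003-12-03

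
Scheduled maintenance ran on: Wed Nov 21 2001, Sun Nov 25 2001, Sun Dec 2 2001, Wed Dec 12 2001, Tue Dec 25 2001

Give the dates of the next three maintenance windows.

Intervals are 4, 7, 10, 13 days — an arithmetic progression with common difference 3.
Next gap: 16 days. Tue Dec 25 2001 + 16 days = Thu Jan 10 2002.
Next gap: 19 days. Thu Jan 10 2002 + 19 days = Tue Jan 29 2002.
Next gap: 22 days. Tue Jan 29 2002 + 22 days = Wed Feb 20 2002.

Thu Jan 10 2002, Tue Jan 29 2002, Wed Feb 20 2002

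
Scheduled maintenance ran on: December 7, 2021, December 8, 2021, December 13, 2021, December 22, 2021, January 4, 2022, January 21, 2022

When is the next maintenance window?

Gaps: 1, 5, 9, 13, 17 days — each gap is 4 larger than the previous one.
Next gap: 21 days. January 21, 2022 + 21 days = February 11, 2022.

February 11, 2022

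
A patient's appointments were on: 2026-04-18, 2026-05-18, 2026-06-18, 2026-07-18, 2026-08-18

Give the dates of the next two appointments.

The day-of-month is always 18 (30, 31, 30, 31 days between events).
So this recurs on the 18th of each month.
September 2026: 2026-09-18.
Next: October 2026 → 2026-10-18.

2026-09-18, 2026-10-18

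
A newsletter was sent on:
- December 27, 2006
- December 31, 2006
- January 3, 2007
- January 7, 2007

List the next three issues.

The gap pattern 4, 3, 4 repeats every 2 events.
These are the Wednesdays and Sundays of each week.
Next Wednesday: January 10, 2007.
The following Sunday is January 14, 2007.
The following Wednesday is January 17, 2007.

January 10, 2007; January 14, 2007; January 17, 2007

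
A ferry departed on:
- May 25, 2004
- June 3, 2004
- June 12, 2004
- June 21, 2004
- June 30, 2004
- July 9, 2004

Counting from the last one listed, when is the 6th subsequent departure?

Every event comes 9 days after the last (9, 9, 9, 9, 9).
July 9, 2004 + 9 days = July 18, 2004.
July 18, 2004 + 9 days = July 27, 2004.
July 27, 2004 + 9 days = August 5, 2004.
August 5, 2004 + 9 days = August 14, 2004.
August 14, 2004 + 9 days = August 23, 2004.
August 23, 2004 + 9 days = September 1, 2004.

September 1, 2004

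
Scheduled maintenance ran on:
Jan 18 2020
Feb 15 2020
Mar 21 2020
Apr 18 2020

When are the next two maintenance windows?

May 16 2020, Jun 20 2020

Gaps: 28, 35, 28 days — a mix of 28 and 35. Every date is a Saturday.
Each is the 3rd Saturday of its month.
May 2020 — 3rd Saturday is May 16 2020.
June 2020 — 3rd Saturday is Jun 20 2020.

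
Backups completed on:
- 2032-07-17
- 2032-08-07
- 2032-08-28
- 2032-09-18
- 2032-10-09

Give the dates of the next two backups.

2032-10-30, 2032-11-20

Gaps between consecutive events: 21, 21, 21, 21 days — a constant 21-day interval.
2032-10-09 + 21 days = 2032-10-30.
2032-10-30 + 21 days = 2032-11-20.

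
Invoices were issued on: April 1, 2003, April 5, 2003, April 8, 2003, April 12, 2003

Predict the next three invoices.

Every event lands on a Tuesday or Saturday (gaps cycle 4, 3, 4).
So the schedule is: every Tuesday and Saturday.
The following Tuesday is April 15, 2003.
Next Saturday: April 19, 2003.
The following Tuesday is April 22, 2003.

April 15, 2003; April 19, 2003; April 22, 2003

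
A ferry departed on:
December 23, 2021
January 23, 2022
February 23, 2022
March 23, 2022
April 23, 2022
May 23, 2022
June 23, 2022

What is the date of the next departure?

July 23, 2022

Gaps: 31, 31, 28, 31, 30, 31 days — not constant. Every event is on the 23rd of the month.
Pattern: the 23rd of each month.
Next: July 2022 → July 23, 2022.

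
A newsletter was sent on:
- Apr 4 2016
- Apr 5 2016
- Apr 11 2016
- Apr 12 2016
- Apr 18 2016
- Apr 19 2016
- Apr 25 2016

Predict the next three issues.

Apr 26 2016, May 2 2016, May 3 2016

Gaps: 1, 6, 1, 6, 1, 6 days — not constant, but cyclic with period 2.
The events fall on every Monday and Tuesday.
The following Tuesday is Apr 26 2016.
The following Monday is May 2 2016.
The following Tuesday is May 3 2016.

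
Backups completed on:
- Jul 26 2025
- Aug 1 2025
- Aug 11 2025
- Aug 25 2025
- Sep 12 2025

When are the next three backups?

Oct 4 2025, Oct 30 2025, Nov 29 2025

The spacing grows by 4 each time: 6, 10, 14, 18 days.
Next gap: 22 days. Sep 12 2025 + 22 days = Oct 4 2025.
Next gap: 26 days. Oct 4 2025 + 26 days = Oct 30 2025.
Next gap: 30 days. Oct 30 2025 + 30 days = Nov 29 2025.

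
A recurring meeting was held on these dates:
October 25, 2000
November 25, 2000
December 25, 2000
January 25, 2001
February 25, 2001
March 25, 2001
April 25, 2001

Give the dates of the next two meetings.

Gaps: 31, 30, 31, 31, 28, 31 days — not constant. Every event is on the 25th of the month.
Pattern: the 25th of each month.
May 2001: May 25, 2001.
June 2001: June 25, 2001.

May 25, 2001; June 25, 2001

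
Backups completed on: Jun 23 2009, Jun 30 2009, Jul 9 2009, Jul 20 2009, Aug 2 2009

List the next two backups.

Gaps: 7, 9, 11, 13 days — each gap is 2 larger than the previous one.
Next gap: 15 days. Aug 2 2009 + 15 days = Aug 17 2009.
Next gap: 17 days. Aug 17 2009 + 17 days = Sep 3 2009.

Aug 17 2009, Sep 3 2009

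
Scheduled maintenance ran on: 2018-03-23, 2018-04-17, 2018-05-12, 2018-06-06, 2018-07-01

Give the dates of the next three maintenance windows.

Gaps between consecutive events: 25, 25, 25, 25 days — a constant 25-day interval.
2018-07-01 + 25 days = 2018-07-26.
2018-07-26 + 25 days = 2018-08-20.
2018-08-20 + 25 days = 2018-09-14.

2018-07-26, 2018-08-20, 2018-09-14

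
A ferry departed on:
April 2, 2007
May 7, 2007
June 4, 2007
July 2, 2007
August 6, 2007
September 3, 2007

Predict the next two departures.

All dates are Mondays, 35, 28, 28, 35, 28 days apart.
Specifically, the 1st Monday of each month.
October 2007 — 1st Monday is October 1, 2007.
November 2007 — 1st Monday is November 5, 2007.

October 1, 2007; November 5, 2007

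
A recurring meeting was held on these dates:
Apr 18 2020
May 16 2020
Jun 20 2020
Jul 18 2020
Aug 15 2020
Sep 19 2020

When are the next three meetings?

Oct 17 2020, Nov 21 2020, Dec 19 2020

All dates are Saturdays, 28, 35, 28, 28, 35 days apart.
Specifically, the 3rd Saturday of each month.
October 2020 — 3rd Saturday is Oct 17 2020.
3rd Saturday of November 2020: Nov 21 2020.
3rd Saturday of December 2020: Dec 19 2020.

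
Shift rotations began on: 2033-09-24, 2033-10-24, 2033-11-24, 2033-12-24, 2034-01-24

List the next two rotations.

2034-02-24, 2034-03-24

The day-of-month is always 24 (30, 31, 30, 31 days between events).
So this recurs on the 24th of each month.
Next: February 2034 → 2034-02-24.
Next: March 2034 → 2034-03-24.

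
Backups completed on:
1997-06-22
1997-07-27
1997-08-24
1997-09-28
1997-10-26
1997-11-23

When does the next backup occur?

1997-12-28

These are Sundays at 28- or 35-day spacing (35, 28, 35, 28, 28).
The pattern: 4th Sunday of the month.
December 1997 — 4th Sunday is 1997-12-28.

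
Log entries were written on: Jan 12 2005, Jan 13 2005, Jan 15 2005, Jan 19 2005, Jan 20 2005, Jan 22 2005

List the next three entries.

Jan 26 2005, Jan 27 2005, Jan 29 2005

Gaps: 1, 2, 4, 1, 2 days — not constant, but cyclic with period 3.
The events fall on every Wednesday, Thursday and Saturday.
Next Wednesday: Jan 26 2005.
The following Thursday is Jan 27 2005.
Next Saturday: Jan 29 2005.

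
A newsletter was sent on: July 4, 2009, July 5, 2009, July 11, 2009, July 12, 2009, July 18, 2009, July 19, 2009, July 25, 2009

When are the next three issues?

July 26, 2009; August 1, 2009; August 2, 2009

Every event lands on a Saturday or Sunday (gaps cycle 1, 6, 1, 6, 1, 6).
So the schedule is: every Saturday and Sunday.
Next Sunday: July 26, 2009.
Next Saturday: August 1, 2009.
Next Sunday: August 2, 2009.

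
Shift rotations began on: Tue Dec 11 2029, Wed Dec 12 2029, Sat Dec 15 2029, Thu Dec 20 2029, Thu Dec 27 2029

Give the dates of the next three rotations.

Intervals are 1, 3, 5, 7 days — an arithmetic progression with common difference 2.
Next gap: 9 days. Thu Dec 27 2029 + 9 days = Sat Jan 5 2030.
Next gap: 11 days. Sat Jan 5 2030 + 11 days = Wed Jan 16 2030.
Next gap: 13 days. Wed Jan 16 2030 + 13 days = Tue Jan 29 2030.

Sat Jan 5 2030, Wed Jan 16 2030, Tue Jan 29 2030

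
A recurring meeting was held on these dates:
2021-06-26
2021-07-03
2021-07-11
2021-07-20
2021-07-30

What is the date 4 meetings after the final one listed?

2021-09-18

The spacing grows by 1 each time: 7, 8, 9, 10 days.
Next gap: 11 days. 2021-07-30 + 11 days = 2021-08-10.
Next gap: 12 days. 2021-08-10 + 12 days = 2021-08-22.
Next gap: 13 days. 2021-08-22 + 13 days = 2021-09-04.
Next gap: 14 days. 2021-09-04 + 14 days = 2021-09-18.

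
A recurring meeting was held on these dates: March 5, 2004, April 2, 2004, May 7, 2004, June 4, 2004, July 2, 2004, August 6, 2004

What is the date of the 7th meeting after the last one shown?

These are Fridays at 28- or 35-day spacing (28, 35, 28, 28, 35).
The pattern: 1st Friday of the month.
1st Friday of September 2004: September 3, 2004.
1st Friday of October 2004: October 1, 2004.
1st Friday of November 2004: November 5, 2004.
December 2004 — 1st Friday is December 3, 2004.
1st Friday of January 2005: January 7, 2005.
February 2005 — 1st Friday is February 4, 2005.
March 2005 — 1st Friday is March 4, 2005.

March 4, 2005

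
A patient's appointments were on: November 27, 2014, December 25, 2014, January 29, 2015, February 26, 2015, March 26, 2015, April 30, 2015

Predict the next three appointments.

These are Thursdays with 28, 35, 28, 28, 35-day gaps.
Each is the final Thursday of its month — January 29, 2015 is past the 28th, so '4th Thursday' doesn't fit.
Last Thursday of May 2015: May 28, 2015.
Last Thursday of June 2015: June 25, 2015.
July 2015 ends with Thursday July 30, 2015.

May 28, 2015; June 25, 2015; July 30, 2015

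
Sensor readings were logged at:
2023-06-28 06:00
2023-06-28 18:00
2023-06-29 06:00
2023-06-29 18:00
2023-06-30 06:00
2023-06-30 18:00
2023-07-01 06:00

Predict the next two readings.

2023-07-01 18:00, 2023-07-02 06:00

The interval is a steady 12 hours (12, 12, 12, 12, 12, 12).
2023-07-01 06:00 + 12 h = 2023-07-01 18:00.
2023-07-01 18:00 + 12 h = 2023-07-02 06:00.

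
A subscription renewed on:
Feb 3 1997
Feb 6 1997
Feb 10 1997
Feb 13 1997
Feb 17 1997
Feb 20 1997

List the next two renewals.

Gaps: 3, 4, 3, 4, 3 days — not constant, but cyclic with period 2.
The events fall on every Monday and Thursday.
The following Monday is Feb 24 1997.
Next Thursday: Feb 27 1997.

Feb 24 1997, Feb 27 1997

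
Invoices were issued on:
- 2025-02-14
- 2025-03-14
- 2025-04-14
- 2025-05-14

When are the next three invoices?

The day-of-month is always 14 (28, 31, 30 days between events).
So this recurs on the 14th of each month.
June 2025: 2025-06-14.
July 2025: 2025-07-14.
Next: August 2025 → 2025-08-14.

2025-06-14, 2025-07-14, 2025-08-14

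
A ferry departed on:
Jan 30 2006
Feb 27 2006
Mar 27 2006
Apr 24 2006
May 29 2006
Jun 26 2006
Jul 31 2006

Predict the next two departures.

Every date is a Monday; gaps 28, 28, 28, 35, 28, 35 days.
Each is the last Monday of its month (at least one falls on the 29th or later, ruling out '4th Monday').
Last Monday of August 2006: Aug 28 2006.
September 2006 ends with Monday Sep 25 2006.

Aug 28 2006, Sep 25 2006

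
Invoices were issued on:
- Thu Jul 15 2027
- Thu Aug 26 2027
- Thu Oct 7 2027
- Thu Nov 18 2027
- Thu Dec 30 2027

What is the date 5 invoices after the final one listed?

Thu Jul 27 2028

The spacing is 42, 42, 42, 42 days — always 42 days.
Thu Dec 30 2027 + 42 days = Thu Feb 10 2028.
Thu Feb 10 2028 + 42 days = Thu Mar 23 2028.
Thu Mar 23 2028 + 42 days = Thu May 4 2028.
Thu May 4 2028 + 42 days = Thu Jun 15 2028.
Thu Jun 15 2028 + 42 days = Thu Jul 27 2028.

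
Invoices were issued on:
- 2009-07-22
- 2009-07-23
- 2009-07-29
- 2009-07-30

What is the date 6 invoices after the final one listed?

2009-08-20

Gaps: 1, 6, 1 days — not constant, but cyclic with period 2.
The events fall on every Wednesday and Thursday.
The following Wednesday is 2009-08-05.
Next Thursday: 2009-08-06.
Next Wednesday: 2009-08-12.
Next Thursday: 2009-08-13.
The following Wednesday is 2009-08-19.
The following Thursday is 2009-08-20.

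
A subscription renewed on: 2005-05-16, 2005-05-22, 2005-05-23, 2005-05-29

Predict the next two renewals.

2005-05-30, 2005-06-05

The gap pattern 6, 1, 6 repeats every 2 events.
These are the Mondays and Sundays of each week.
The following Monday is 2005-05-30.
Next Sunday: 2005-06-05.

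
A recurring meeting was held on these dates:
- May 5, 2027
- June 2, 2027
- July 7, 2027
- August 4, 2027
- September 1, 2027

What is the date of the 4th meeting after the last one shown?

January 5, 2028

Gaps: 28, 35, 28, 28 days — a mix of 28 and 35. Every date is a Wednesday.
Each is the 1st Wednesday of its month.
October 2027 — 1st Wednesday is October 6, 2027.
November 2027 — 1st Wednesday is November 3, 2027.
1st Wednesday of December 2027: December 1, 2027.
January 2028 — 1st Wednesday is January 5, 2028.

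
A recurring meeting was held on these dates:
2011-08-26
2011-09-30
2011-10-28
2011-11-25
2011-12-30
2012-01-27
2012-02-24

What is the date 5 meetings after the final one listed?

2012-07-27

Every date is a Friday; gaps 35, 28, 28, 35, 28, 28 days.
Each is the last Friday of its month (at least one falls on the 29th or later, ruling out '4th Friday').
March 2012 ends with Friday 2012-03-30.
Last Friday of April 2012: 2012-04-27.
May 2012 ends with Friday 2012-05-25.
Last Friday of June 2012: 2012-06-29.
July 2012 ends with Friday 2012-07-27.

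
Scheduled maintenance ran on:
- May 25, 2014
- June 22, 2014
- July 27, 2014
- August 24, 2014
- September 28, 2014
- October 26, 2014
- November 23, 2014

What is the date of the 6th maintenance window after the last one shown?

These are Sundays at 28- or 35-day spacing (28, 35, 28, 35, 28, 28).
The pattern: 4th Sunday of the month.
4th Sunday of December 2014: December 28, 2014.
4th Sunday of January 2015: January 25, 2015.
4th Sunday of February 2015: February 22, 2015.
March 2015 — 4th Sunday is March 22, 2015.
April 2015 — 4th Sunday is April 26, 2015.
May 2015 — 4th Sunday is May 24, 2015.

May 24, 2015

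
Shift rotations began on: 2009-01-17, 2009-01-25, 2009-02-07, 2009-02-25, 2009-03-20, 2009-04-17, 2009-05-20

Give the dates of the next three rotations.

2009-06-27, 2009-08-09, 2009-09-26

Gaps: 8, 13, 18, 23, 28, 33 days — each gap is 5 larger than the previous one.
Next gap: 38 days. 2009-05-20 + 38 days = 2009-06-27.
Next gap: 43 days. 2009-06-27 + 43 days = 2009-08-09.
Next gap: 48 days. 2009-08-09 + 48 days = 2009-09-26.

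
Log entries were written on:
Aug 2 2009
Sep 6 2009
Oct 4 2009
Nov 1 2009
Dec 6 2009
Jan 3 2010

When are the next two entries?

Feb 7 2010, Mar 7 2010

These are Sundays at 28- or 35-day spacing (35, 28, 28, 35, 28).
The pattern: 1st Sunday of the month.
1st Sunday of February 2010: Feb 7 2010.
1st Sunday of March 2010: Mar 7 2010.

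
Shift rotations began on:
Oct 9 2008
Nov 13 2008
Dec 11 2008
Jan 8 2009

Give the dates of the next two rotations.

Gaps: 35, 28, 28 days — a mix of 28 and 35. Every date is a Thursday.
Each is the 2nd Thursday of its month.
February 2009 — 2nd Thursday is Feb 12 2009.
March 2009 — 2nd Thursday is Mar 12 2009.

Feb 12 2009, Mar 12 2009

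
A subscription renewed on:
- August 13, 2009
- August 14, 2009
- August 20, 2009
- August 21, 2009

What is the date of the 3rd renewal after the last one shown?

Every event lands on a Thursday or Friday (gaps cycle 1, 6, 1).
So the schedule is: every Thursday and Friday.
The following Thursday is August 27, 2009.
The following Friday is August 28, 2009.
Next Thursday: September 3, 2009.

September 3, 2009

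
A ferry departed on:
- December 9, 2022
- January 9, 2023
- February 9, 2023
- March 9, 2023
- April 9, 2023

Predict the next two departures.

Each date is the 9th; the gaps (31, 31, 28, 31) track the month lengths.
The rule is the 9th of each month.
Next: May 2023 → May 9, 2023.
Next: June 2023 → June 9, 2023.

May 9, 2023; June 9, 2023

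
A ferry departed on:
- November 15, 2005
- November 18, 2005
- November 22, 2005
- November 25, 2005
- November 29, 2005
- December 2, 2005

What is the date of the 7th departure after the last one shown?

Every event lands on a Tuesday or Friday (gaps cycle 3, 4, 3, 4, 3).
So the schedule is: every Tuesday and Friday.
The following Tuesday is December 6, 2005.
The following Friday is December 9, 2005.
Next Tuesday: December 13, 2005.
Next Friday: December 16, 2005.
The following Tuesday is December 20, 2005.
Next Friday: December 23, 2005.
The following Tuesday is December 27, 2005.

December 27, 2005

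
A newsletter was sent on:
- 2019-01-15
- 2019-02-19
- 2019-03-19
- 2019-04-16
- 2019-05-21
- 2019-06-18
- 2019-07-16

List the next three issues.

All dates are Tuesdays, 35, 28, 28, 35, 28, 28 days apart.
Specifically, the 3rd Tuesday of each month.
August 2019 — 3rd Tuesday is 2019-08-20.
3rd Tuesday of September 2019: 2019-09-17.
3rd Tuesday of October 2019: 2019-10-15.

2019-08-20, 2019-09-17, 2019-10-15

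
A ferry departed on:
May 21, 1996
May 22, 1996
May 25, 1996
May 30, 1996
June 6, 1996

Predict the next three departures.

June 15, 1996; June 26, 1996; July 9, 1996

Gaps: 1, 3, 5, 7 days — each gap is 2 larger than the previous one.
Next gap: 9 days. June 6, 1996 + 9 days = June 15, 1996.
Next gap: 11 days. June 15, 1996 + 11 days = June 26, 1996.
Next gap: 13 days. June 26, 1996 + 13 days = July 9, 1996.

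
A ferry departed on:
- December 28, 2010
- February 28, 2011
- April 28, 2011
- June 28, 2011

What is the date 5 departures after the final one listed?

Gaps: 62, 59, 61 days — not constant. Every event is on the 28th of the month.
Pattern: the 28th of every 2 months.
Next: August 2011 → August 28, 2011.
Next: October 2011 → October 28, 2011.
December 2011: December 28, 2011.
February 2012: February 28, 2012.
Next: April 2012 → April 28, 2012.

April 28, 2012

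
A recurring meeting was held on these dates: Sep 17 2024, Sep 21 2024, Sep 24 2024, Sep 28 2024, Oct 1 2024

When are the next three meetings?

Oct 5 2024, Oct 8 2024, Oct 12 2024

Every event lands on a Tuesday or Saturday (gaps cycle 4, 3, 4, 3).
So the schedule is: every Tuesday and Saturday.
The following Saturday is Oct 5 2024.
The following Tuesday is Oct 8 2024.
Next Saturday: Oct 12 2024.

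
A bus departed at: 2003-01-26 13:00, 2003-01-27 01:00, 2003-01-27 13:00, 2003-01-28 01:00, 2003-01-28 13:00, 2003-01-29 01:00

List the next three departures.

2003-01-29 13:00, 2003-01-30 01:00, 2003-01-30 13:00

The interval is a steady 12 hours (12, 12, 12, 12, 12).
2003-01-29 01:00 + 12 h = 2003-01-29 13:00.
2003-01-29 13:00 + 12 h = 2003-01-30 01:00.
2003-01-30 01:00 + 12 h = 2003-01-30 13:00.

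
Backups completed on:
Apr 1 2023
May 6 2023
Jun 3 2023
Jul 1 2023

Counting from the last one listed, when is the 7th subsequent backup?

Feb 3 2024

Gaps: 35, 28, 28 days — a mix of 28 and 35. Every date is a Saturday.
Each is the 1st Saturday of its month.
August 2023 — 1st Saturday is Aug 5 2023.
September 2023 — 1st Saturday is Sep 2 2023.
1st Saturday of October 2023: Oct 7 2023.
1st Saturday of November 2023: Nov 4 2023.
1st Saturday of December 2023: Dec 2 2023.
1st Saturday of January 2024: Jan 6 2024.
February 2024 — 1st Saturday is Feb 3 2024.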